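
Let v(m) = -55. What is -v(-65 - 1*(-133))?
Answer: 55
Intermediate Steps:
-v(-65 - 1*(-133)) = -1*(-55) = 55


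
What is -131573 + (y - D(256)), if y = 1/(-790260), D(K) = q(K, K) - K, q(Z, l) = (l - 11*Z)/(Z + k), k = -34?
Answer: -1279774000659/9746540 ≈ -1.3131e+5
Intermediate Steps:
q(Z, l) = (l - 11*Z)/(-34 + Z) (q(Z, l) = (l - 11*Z)/(Z - 34) = (l - 11*Z)/(-34 + Z))
D(K) = -K - 10*K/(-34 + K) (D(K) = (K - 11*K)/(-34 + K) - K = (-10*K)/(-34 + K) - K = -10*K/(-34 + K) - K = -K - 10*K/(-34 + K))
y = -1/790260 ≈ -1.2654e-6
-131573 + (y - D(256)) = -131573 + (-1/790260 - 256*(24 - 1*256)/(-34 + 256)) = -131573 + (-1/790260 - 256*(24 - 256)/222) = -131573 + (-1/790260 - 256*(-232)/222) = -131573 + (-1/790260 - 1*(-29696/111)) = -131573 + (-1/790260 + 29696/111) = -131573 + 2607506761/9746540 = -1279774000659/9746540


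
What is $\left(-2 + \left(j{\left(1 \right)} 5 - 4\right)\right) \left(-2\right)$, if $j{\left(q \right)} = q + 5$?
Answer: $-48$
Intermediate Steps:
$j{\left(q \right)} = 5 + q$
$\left(-2 + \left(j{\left(1 \right)} 5 - 4\right)\right) \left(-2\right) = \left(-2 - \left(4 - \left(5 + 1\right) 5\right)\right) \left(-2\right) = \left(-2 + \left(6 \cdot 5 - 4\right)\right) \left(-2\right) = \left(-2 + \left(30 - 4\right)\right) \left(-2\right) = \left(-2 + 26\right) \left(-2\right) = 24 \left(-2\right) = -48$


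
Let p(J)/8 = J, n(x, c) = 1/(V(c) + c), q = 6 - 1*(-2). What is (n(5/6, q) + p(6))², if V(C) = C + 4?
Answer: 923521/400 ≈ 2308.8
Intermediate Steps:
q = 8 (q = 6 + 2 = 8)
V(C) = 4 + C
n(x, c) = 1/(4 + 2*c) (n(x, c) = 1/((4 + c) + c) = 1/(4 + 2*c))
p(J) = 8*J
(n(5/6, q) + p(6))² = (1/(2*(2 + 8)) + 8*6)² = ((½)/10 + 48)² = ((½)*(⅒) + 48)² = (1/20 + 48)² = (961/20)² = 923521/400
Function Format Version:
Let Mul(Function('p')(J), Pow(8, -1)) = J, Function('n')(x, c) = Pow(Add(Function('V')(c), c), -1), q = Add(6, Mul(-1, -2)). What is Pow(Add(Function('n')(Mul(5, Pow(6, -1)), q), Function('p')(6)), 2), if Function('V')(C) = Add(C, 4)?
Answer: Rational(923521, 400) ≈ 2308.8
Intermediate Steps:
q = 8 (q = Add(6, 2) = 8)
Function('V')(C) = Add(4, C)
Function('n')(x, c) = Pow(Add(4, Mul(2, c)), -1) (Function('n')(x, c) = Pow(Add(Add(4, c), c), -1) = Pow(Add(4, Mul(2, c)), -1))
Function('p')(J) = Mul(8, J)
Pow(Add(Function('n')(Mul(5, Pow(6, -1)), q), Function('p')(6)), 2) = Pow(Add(Mul(Rational(1, 2), Pow(Add(2, 8), -1)), Mul(8, 6)), 2) = Pow(Add(Mul(Rational(1, 2), Pow(10, -1)), 48), 2) = Pow(Add(Mul(Rational(1, 2), Rational(1, 10)), 48), 2) = Pow(Add(Rational(1, 20), 48), 2) = Pow(Rational(961, 20), 2) = Rational(923521, 400)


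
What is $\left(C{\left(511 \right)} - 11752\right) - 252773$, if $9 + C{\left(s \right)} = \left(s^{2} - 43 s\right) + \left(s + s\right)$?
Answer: $-24364$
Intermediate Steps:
$C{\left(s \right)} = -9 + s^{2} - 41 s$ ($C{\left(s \right)} = -9 + \left(\left(s^{2} - 43 s\right) + \left(s + s\right)\right) = -9 + \left(\left(s^{2} - 43 s\right) + 2 s\right) = -9 + \left(s^{2} - 41 s\right) = -9 + s^{2} - 41 s$)
$\left(C{\left(511 \right)} - 11752\right) - 252773 = \left(\left(-9 + 511^{2} - 20951\right) - 11752\right) - 252773 = \left(\left(-9 + 261121 - 20951\right) - 11752\right) - 252773 = \left(240161 - 11752\right) - 252773 = 228409 - 252773 = -24364$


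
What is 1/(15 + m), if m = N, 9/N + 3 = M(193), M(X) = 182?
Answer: 179/2694 ≈ 0.066444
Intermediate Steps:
N = 9/179 (N = 9/(-3 + 182) = 9/179 ≈ 0.050279)
m = 9/179 ≈ 0.050279
1/(15 + m) = 1/(15 + 9/179) = 1/(2694/179) = 179/2694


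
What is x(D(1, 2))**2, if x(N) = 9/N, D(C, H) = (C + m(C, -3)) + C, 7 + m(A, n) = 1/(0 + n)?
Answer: 729/256 ≈ 2.8477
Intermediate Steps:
m(A, n) = -7 + 1/n (m(A, n) = -7 + 1/(0 + n) = -7 + 1/n)
D(C, H) = -22/3 + 2*C (D(C, H) = (C + (-7 + 1/(-3))) + C = (C + (-7 - 1/3)) + C = (C - 22/3) + C = (-22/3 + C) + C = -22/3 + 2*C)
x(D(1, 2))**2 = (9/(-22/3 + 2*1))**2 = (9/(-22/3 + 2))**2 = (9/(-16/3))**2 = (9*(-3/16))**2 = (-27/16)**2 = 729/256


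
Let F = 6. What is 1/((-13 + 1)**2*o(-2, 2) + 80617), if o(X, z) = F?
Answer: 1/81481 ≈ 1.2273e-5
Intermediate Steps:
o(X, z) = 6
1/((-13 + 1)**2*o(-2, 2) + 80617) = 1/((-13 + 1)**2*6 + 80617) = 1/((-12)**2*6 + 80617) = 1/(144*6 + 80617) = 1/(864 + 80617) = 1/81481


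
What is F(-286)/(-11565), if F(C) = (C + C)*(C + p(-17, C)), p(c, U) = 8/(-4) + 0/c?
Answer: -18304/1285 ≈ -14.244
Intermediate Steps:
p(c, U) = -2 (p(c, U) = 8*(-¼) + 0 = -2 + 0 = -2)
F(C) = 2*C*(-2 + C) (F(C) = (C + C)*(C - 2) = (2*C)*(-2 + C) = 2*C*(-2 + C))
F(-286)/(-11565) = (2*(-286)*(-2 - 286))/(-11565) = (2*(-286)*(-288))*(-1/11565) = 164736*(-1/11565) = -18304/1285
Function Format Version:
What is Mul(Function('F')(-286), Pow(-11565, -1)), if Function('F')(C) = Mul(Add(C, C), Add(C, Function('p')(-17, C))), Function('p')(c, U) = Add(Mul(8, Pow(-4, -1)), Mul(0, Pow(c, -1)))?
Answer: Rational(-18304, 1285) ≈ -14.244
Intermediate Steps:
Function('p')(c, U) = -2 (Function('p')(c, U) = Add(Mul(8, Rational(-1, 4)), 0) = Add(-2, 0) = -2)
Function('F')(C) = Mul(2, C, Add(-2, C)) (Function('F')(C) = Mul(Add(C, C), Add(C, -2)) = Mul(Mul(2, C), Add(-2, C)) = Mul(2, C, Add(-2, C)))
Mul(Function('F')(-286), Pow(-11565, -1)) = Mul(Mul(2, -286, Add(-2, -286)), Pow(-11565, -1)) = Mul(Mul(2, -286, -288), Rational(-1, 11565)) = Mul(164736, Rational(-1, 11565)) = Rational(-18304, 1285)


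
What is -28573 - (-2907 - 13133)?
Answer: -12533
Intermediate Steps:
-28573 - (-2907 - 13133) = -28573 - 1*(-16040) = -28573 + 16040 = -12533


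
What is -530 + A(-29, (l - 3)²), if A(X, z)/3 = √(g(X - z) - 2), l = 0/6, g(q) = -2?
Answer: -530 + 6*I ≈ -530.0 + 6.0*I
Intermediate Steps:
l = 0 (l = 0*(⅙) = 0)
A(X, z) = 6*I (A(X, z) = 3*√(-2 - 2) = 3*√(-4) = 3*(2*I) = 6*I)
-530 + A(-29, (l - 3)²) = -530 + 6*I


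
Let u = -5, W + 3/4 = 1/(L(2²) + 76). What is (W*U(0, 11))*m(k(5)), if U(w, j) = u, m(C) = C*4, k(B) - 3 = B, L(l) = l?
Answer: 118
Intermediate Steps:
k(B) = 3 + B
W = -59/80 (W = -¾ + 1/(2² + 76) = -¾ + 1/(4 + 76) = -¾ + 1/80 = -59/80 ≈ -0.73750)
m(C) = 4*C
U(w, j) = -5
(W*U(0, 11))*m(k(5)) = (-59/80*(-5))*(4*(3 + 5)) = 59*(4*8)/16 = (59/16)*32 = 118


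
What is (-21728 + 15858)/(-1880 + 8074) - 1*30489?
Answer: -94427368/3097 ≈ -30490.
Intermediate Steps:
(-21728 + 15858)/(-1880 + 8074) - 1*30489 = -5870/6194 - 30489 = -5870*1/6194 - 30489 = -2935/3097 - 30489 = -94427368/3097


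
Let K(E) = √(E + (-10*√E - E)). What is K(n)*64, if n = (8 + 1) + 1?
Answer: 64*I*10^(¾) ≈ 359.9*I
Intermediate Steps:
n = 10 (n = 9 + 1 = 10)
K(E) = √10*√(-√E) (K(E) = √(E + (-E - 10*√E)) = √(-10*√E) = √10*√(-√E))
K(n)*64 = (√10*√(-√10))*64 = (√10*(I*10^(¼)))*64 = (I*10^(¾))*64 = 64*I*10^(¾)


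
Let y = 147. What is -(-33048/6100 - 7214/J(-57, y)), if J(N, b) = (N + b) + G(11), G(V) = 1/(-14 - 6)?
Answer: 234890338/2743475 ≈ 85.618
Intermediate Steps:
G(V) = -1/20 (G(V) = 1/(-20) = -1/20)
J(N, b) = -1/20 + N + b (J(N, b) = (N + b) - 1/20 = -1/20 + N + b)
-(-33048/6100 - 7214/J(-57, y)) = -(-33048/6100 - 7214/(-1/20 - 57 + 147)) = -(-33048*1/6100 - 7214/1799/20) = -(-8262/1525 - 7214*20/1799) = -(-8262/1525 - 144280/1799) = -1*(-234890338/2743475) = 234890338/2743475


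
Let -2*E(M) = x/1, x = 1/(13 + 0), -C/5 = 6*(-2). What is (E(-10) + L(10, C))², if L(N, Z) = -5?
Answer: 17161/676 ≈ 25.386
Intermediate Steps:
C = 60 (C = -30*(-2) = -5*(-12) = 60)
x = 1/13 ≈ 0.076923
E(M) = -1/26 (E(M) = -1/(26*1) = -1/26)
(E(-10) + L(10, C))² = (-1/26 - 5)² = (-131/26)² = 17161/676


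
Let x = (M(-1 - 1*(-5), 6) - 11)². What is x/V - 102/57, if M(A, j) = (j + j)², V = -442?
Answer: -351119/8398 ≈ -41.810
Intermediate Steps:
M(A, j) = 4*j² (M(A, j) = (2*j)² = 4*j²)
x = 17689 (x = (4*6² - 11)² = (4*36 - 11)² = (144 - 11)² = 133² = 17689)
x/V - 102/57 = 17689/(-442) - 102/57 = 17689*(-1/442) - 102*1/57 = -17689/442 - 34/19 = -351119/8398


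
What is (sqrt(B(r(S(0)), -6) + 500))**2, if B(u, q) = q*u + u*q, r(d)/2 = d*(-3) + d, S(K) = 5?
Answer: 740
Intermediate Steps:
r(d) = -4*d (r(d) = 2*(d*(-3) + d) = 2*(-3*d + d) = 2*(-2*d) = -4*d)
B(u, q) = 2*q*u (B(u, q) = q*u + q*u = 2*q*u)
(sqrt(B(r(S(0)), -6) + 500))**2 = (sqrt(2*(-6)*(-4*5) + 500))**2 = (sqrt(2*(-6)*(-20) + 500))**2 = (sqrt(240 + 500))**2 = (sqrt(740))**2 = (2*sqrt(185))**2 = 740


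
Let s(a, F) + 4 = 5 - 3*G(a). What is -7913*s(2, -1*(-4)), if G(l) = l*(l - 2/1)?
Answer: -7913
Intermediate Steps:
G(l) = l*(-2 + l) (G(l) = l*(l - 2*1) = l*(l - 2) = l*(-2 + l))
s(a, F) = 1 - 3*a*(-2 + a) (s(a, F) = -4 + (5 - 3*a*(-2 + a)) = 1 - 3*a*(-2 + a))
-7913*s(2, -1*(-4)) = -7913*(1 - 3*2*(-2 + 2)) = -7913*(1 - 3*2*0) = -7913*(1 + 0) = -7913*1 = -7913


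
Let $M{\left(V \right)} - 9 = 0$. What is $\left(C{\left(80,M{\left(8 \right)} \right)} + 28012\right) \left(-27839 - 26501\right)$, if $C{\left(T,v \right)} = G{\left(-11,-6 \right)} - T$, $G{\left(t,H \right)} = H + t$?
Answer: $-1516901100$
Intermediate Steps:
$M{\left(V \right)} = 9$ ($M{\left(V \right)} = 9 + 0 = 9$)
$C{\left(T,v \right)} = -17 - T$ ($C{\left(T,v \right)} = \left(-6 - 11\right) - T = -17 - T$)
$\left(C{\left(80,M{\left(8 \right)} \right)} + 28012\right) \left(-27839 - 26501\right) = \left(\left(-17 - 80\right) + 28012\right) \left(-27839 - 26501\right) = \left(\left(-17 - 80\right) + 28012\right) \left(-54340\right) = \left(-97 + 28012\right) \left(-54340\right) = 27915 \left(-54340\right) = -1516901100$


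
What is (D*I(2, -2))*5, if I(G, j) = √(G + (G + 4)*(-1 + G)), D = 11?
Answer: 110*√2 ≈ 155.56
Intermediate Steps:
I(G, j) = √(G + (-1 + G)*(4 + G)) (I(G, j) = √(G + (4 + G)*(-1 + G)) = √(G + (-1 + G)*(4 + G)))
(D*I(2, -2))*5 = (11*√(-4 + 2² + 4*2))*5 = (11*√(-4 + 4 + 8))*5 = (11*√8)*5 = (11*(2*√2))*5 = (22*√2)*5 = 110*√2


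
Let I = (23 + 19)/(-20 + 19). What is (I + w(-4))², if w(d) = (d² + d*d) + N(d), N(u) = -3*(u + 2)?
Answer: 16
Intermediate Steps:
N(u) = -6 - 3*u (N(u) = -3*(2 + u) = -6 - 3*u)
I = -42 (I = 42/(-1) = 42*(-1) = -42)
w(d) = -6 - 3*d + 2*d² (w(d) = (d² + d*d) + (-6 - 3*d) = (d² + d²) + (-6 - 3*d) = 2*d² + (-6 - 3*d) = -6 - 3*d + 2*d²)
(I + w(-4))² = (-42 + (-6 - 3*(-4) + 2*(-4)²))² = (-42 + (-6 + 12 + 2*16))² = (-42 + (-6 + 12 + 32))² = (-42 + 38)² = (-4)² = 16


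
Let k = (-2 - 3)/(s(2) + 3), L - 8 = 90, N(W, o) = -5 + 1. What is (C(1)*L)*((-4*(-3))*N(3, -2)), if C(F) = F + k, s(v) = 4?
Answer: -1344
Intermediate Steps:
N(W, o) = -4
L = 98 (L = 8 + 90 = 98)
k = -5/7 (k = (-2 - 3)/(4 + 3) = -5/7 ≈ -0.71429)
C(F) = -5/7 + F (C(F) = F - 5/7 = -5/7 + F)
(C(1)*L)*((-4*(-3))*N(3, -2)) = ((-5/7 + 1)*98)*(-4*(-3)*(-4)) = ((2/7)*98)*(12*(-4)) = 28*(-48) = -1344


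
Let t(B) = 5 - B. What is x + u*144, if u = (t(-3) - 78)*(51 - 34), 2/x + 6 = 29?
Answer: -3941278/23 ≈ -1.7136e+5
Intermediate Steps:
x = 2/23 (x = 2/(-6 + 29) = 2/23 ≈ 0.086957)
u = -1190 (u = ((5 - 1*(-3)) - 78)*(51 - 34) = ((5 + 3) - 78)*17 = (8 - 78)*17 = -70*17 = -1190)
x + u*144 = 2/23 - 1190*144 = 2/23 - 171360 = -3941278/23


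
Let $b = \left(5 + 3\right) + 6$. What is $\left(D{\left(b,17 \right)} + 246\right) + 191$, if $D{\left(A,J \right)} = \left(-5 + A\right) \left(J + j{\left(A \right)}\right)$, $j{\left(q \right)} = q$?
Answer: $716$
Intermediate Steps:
$b = 14$ ($b = 8 + 6 = 14$)
$D{\left(A,J \right)} = \left(-5 + A\right) \left(A + J\right)$ ($D{\left(A,J \right)} = \left(-5 + A\right) \left(J + A\right) = \left(-5 + A\right) \left(A + J\right)$)
$\left(D{\left(b,17 \right)} + 246\right) + 191 = \left(\left(14^{2} - 70 - 85 + 14 \cdot 17\right) + 246\right) + 191 = \left(\left(196 - 70 - 85 + 238\right) + 246\right) + 191 = \left(279 + 246\right) + 191 = 525 + 191 = 716$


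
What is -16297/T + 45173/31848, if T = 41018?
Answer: 666939629/653170632 ≈ 1.0211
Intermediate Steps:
-16297/T + 45173/31848 = -16297/41018 + 45173/31848 = 666939629/653170632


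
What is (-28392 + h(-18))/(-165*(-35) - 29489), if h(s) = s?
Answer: 14205/11857 ≈ 1.1980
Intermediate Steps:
(-28392 + h(-18))/(-165*(-35) - 29489) = (-28392 - 18)/(-165*(-35) - 29489) = -28410/(5775 - 29489) = -28410/(-23714) = -28410*(-1/23714) = 14205/11857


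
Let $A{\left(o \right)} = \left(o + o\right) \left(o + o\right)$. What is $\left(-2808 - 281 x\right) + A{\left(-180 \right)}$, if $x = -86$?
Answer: $150958$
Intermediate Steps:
$A{\left(o \right)} = 4 o^{2}$ ($A{\left(o \right)} = 2 o 2 o = 4 o^{2}$)
$\left(-2808 - 281 x\right) + A{\left(-180 \right)} = \left(-2808 - -24166\right) + 4 \left(-180\right)^{2} = \left(-2808 + 24166\right) + 4 \cdot 32400 = 21358 + 129600 = 150958$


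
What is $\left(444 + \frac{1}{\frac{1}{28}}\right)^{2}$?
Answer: $222784$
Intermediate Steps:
$\left(444 + \frac{1}{\frac{1}{28}}\right)^{2} = \left(444 + 28\right)^{2} = 472^{2} = 222784$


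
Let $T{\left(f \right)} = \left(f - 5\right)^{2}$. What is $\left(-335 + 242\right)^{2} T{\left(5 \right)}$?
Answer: $0$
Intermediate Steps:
$T{\left(f \right)} = \left(-5 + f\right)^{2}$
$\left(-335 + 242\right)^{2} T{\left(5 \right)} = \left(-335 + 242\right)^{2} \left(-5 + 5\right)^{2} = \left(-93\right)^{2} \cdot 0^{2} = 8649 \cdot 0 = 0$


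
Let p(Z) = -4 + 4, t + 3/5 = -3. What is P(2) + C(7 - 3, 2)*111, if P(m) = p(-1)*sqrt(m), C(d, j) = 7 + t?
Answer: 1887/5 ≈ 377.40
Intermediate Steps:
t = -18/5 (t = -3/5 - 3 = -18/5 ≈ -3.6000)
p(Z) = 0
C(d, j) = 17/5 (C(d, j) = 7 - 18/5 = 17/5)
P(m) = 0 (P(m) = 0*sqrt(m) = 0)
P(2) + C(7 - 3, 2)*111 = 0 + (17/5)*111 = 0 + 1887/5 = 1887/5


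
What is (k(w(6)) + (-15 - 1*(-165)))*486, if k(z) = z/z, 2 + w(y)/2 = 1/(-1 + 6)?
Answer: 73386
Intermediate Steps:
w(y) = -18/5 (w(y) = -4 + 2/(-1 + 6) = -4 + 2/5 = -4 + 2*(⅕) = -4 + ⅖ = -18/5)
k(z) = 1
(k(w(6)) + (-15 - 1*(-165)))*486 = (1 + (-15 - 1*(-165)))*486 = (1 + (-15 + 165))*486 = (1 + 150)*486 = 151*486 = 73386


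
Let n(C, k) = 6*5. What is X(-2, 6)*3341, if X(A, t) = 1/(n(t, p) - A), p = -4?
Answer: 3341/32 ≈ 104.41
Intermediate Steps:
n(C, k) = 30
X(A, t) = 1/(30 - A)
X(-2, 6)*3341 = -1/(-30 - 2)*3341 = -1/(-32)*3341 = -1*(-1/32)*3341 = (1/32)*3341 = 3341/32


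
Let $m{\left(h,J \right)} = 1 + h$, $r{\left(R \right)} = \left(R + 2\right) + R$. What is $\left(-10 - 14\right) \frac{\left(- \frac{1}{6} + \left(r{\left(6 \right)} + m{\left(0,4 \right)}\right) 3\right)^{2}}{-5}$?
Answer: $\frac{144722}{15} \approx 9648.1$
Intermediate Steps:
$r{\left(R \right)} = 2 + 2 R$ ($r{\left(R \right)} = \left(2 + R\right) + R = 2 + 2 R$)
$\left(-10 - 14\right) \frac{\left(- \frac{1}{6} + \left(r{\left(6 \right)} + m{\left(0,4 \right)}\right) 3\right)^{2}}{-5} = \left(-10 - 14\right) \frac{\left(- \frac{1}{6} + \left(\left(2 + 2 \cdot 6\right) + \left(1 + 0\right)\right) 3\right)^{2}}{-5} = \left(-10 - 14\right) \left(\left(-1\right) \frac{1}{6} + \left(\left(2 + 12\right) + 1\right) 3\right)^{2} \left(- \frac{1}{5}\right) = - 24 \left(- \frac{1}{6} + \left(14 + 1\right) 3\right)^{2} \left(- \frac{1}{5}\right) = - 24 \left(- \frac{1}{6} + 15 \cdot 3\right)^{2} \left(- \frac{1}{5}\right) = - 24 \left(- \frac{1}{6} + 45\right)^{2} \left(- \frac{1}{5}\right) = - 24 \left(\frac{269}{6}\right)^{2} \left(- \frac{1}{5}\right) = - 24 \cdot \frac{72361}{36} \left(- \frac{1}{5}\right) = \left(-24\right) \left(- \frac{72361}{180}\right) = \frac{144722}{15}$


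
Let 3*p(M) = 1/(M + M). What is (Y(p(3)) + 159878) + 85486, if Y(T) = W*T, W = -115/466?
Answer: 2058113117/8388 ≈ 2.4536e+5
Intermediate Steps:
W = -115/466 (W = -115*1/466 = -115/466 ≈ -0.24678)
p(M) = 1/(6*M) (p(M) = 1/(3*(M + M)) = 1/(3*((2*M))) = (1/(2*M))/3 = 1/(6*M))
Y(T) = -115*T/466
(Y(p(3)) + 159878) + 85486 = (-115/(2796*3) + 159878) + 85486 = (-115/466*1/18 + 159878) + 85486 = (-115/8388 + 159878) + 85486 = 1341056549/8388 + 85486 = 2058113117/8388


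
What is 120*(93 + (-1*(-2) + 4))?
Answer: 11880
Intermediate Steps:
120*(93 + (-1*(-2) + 4)) = 120*(93 + (2 + 4)) = 120*(93 + 6) = 120*99 = 11880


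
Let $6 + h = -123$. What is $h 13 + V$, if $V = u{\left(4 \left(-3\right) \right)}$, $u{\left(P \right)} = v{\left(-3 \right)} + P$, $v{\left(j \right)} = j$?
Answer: $-1692$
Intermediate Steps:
$h = -129$ ($h = -6 - 123 = -129$)
$u{\left(P \right)} = -3 + P$
$V = -15$ ($V = -3 + 4 \left(-3\right) = -3 - 12 = -15$)
$h 13 + V = \left(-129\right) 13 - 15 = -1677 - 15 = -1692$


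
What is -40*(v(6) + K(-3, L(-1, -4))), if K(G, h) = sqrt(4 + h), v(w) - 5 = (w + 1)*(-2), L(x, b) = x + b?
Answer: 360 - 40*I ≈ 360.0 - 40.0*I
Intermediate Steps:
L(x, b) = b + x
v(w) = 3 - 2*w (v(w) = 5 + (w + 1)*(-2) = 5 + (1 + w)*(-2) = 5 + (-2 - 2*w) = 3 - 2*w)
-40*(v(6) + K(-3, L(-1, -4))) = -40*((3 - 2*6) + sqrt(4 + (-4 - 1))) = -40*((3 - 12) + sqrt(4 - 5)) = -40*(-9 + sqrt(-1)) = -40*(-9 + I) = 360 - 40*I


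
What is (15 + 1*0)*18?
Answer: 270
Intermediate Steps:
(15 + 1*0)*18 = (15 + 0)*18 = 15*18 = 270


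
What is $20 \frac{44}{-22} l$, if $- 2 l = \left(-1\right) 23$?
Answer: $-460$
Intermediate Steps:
$l = \frac{23}{2}$ ($l = - \frac{\left(-1\right) 23}{2} = \left(- \frac{1}{2}\right) \left(-23\right) = \frac{23}{2} \approx 11.5$)
$20 \frac{44}{-22} l = 20 \frac{44}{-22} \cdot \frac{23}{2} = 20 \cdot 44 \left(- \frac{1}{22}\right) \frac{23}{2} = 20 \left(-2\right) \frac{23}{2} = \left(-40\right) \frac{23}{2} = -460$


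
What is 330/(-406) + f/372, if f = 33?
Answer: -18227/25172 ≈ -0.72410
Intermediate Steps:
330/(-406) + f/372 = 330/(-406) + 33/372 = 330*(-1/406) + 33*(1/372) = -165/203 + 11/124 = -18227/25172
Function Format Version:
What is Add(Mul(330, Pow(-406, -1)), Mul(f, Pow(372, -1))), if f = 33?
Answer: Rational(-18227, 25172) ≈ -0.72410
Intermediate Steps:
Add(Mul(330, Pow(-406, -1)), Mul(f, Pow(372, -1))) = Add(Mul(330, Pow(-406, -1)), Mul(33, Pow(372, -1))) = Add(Mul(330, Rational(-1, 406)), Mul(33, Rational(1, 372))) = Add(Rational(-165, 203), Rational(11, 124)) = Rational(-18227, 25172)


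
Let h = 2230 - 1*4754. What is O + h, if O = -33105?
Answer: -35629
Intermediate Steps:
h = -2524 (h = 2230 - 4754 = -2524)
O + h = -33105 - 2524 = -35629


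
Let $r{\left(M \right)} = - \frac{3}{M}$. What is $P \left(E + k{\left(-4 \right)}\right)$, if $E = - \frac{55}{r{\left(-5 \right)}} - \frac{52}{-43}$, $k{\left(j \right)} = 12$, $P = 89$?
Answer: $- \frac{900769}{129} \approx -6982.7$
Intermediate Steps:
$E = - \frac{11669}{129}$ ($E = - \frac{55}{\left(-3\right) \frac{1}{-5}} - \frac{52}{-43} = - \frac{55}{\left(-3\right) \left(- \frac{1}{5}\right)} - - \frac{52}{43} = - \frac{55}{\frac{3}{5}} + \frac{52}{43} = \left(-55\right) \frac{5}{3} + \frac{52}{43} = - \frac{275}{3} + \frac{52}{43} = - \frac{11669}{129} \approx -90.457$)
$P \left(E + k{\left(-4 \right)}\right) = 89 \left(- \frac{11669}{129} + 12\right) = 89 \left(- \frac{10121}{129}\right) = - \frac{900769}{129}$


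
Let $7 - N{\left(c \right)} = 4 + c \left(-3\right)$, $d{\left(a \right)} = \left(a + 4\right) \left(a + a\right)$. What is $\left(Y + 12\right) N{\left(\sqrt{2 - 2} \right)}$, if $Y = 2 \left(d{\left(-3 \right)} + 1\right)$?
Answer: $6$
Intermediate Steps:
$d{\left(a \right)} = 2 a \left(4 + a\right)$ ($d{\left(a \right)} = \left(4 + a\right) 2 a = 2 a \left(4 + a\right)$)
$Y = -10$ ($Y = 2 \left(2 \left(-3\right) \left(4 - 3\right) + 1\right) = 2 \left(2 \left(-3\right) 1 + 1\right) = 2 \left(-6 + 1\right) = 2 \left(-5\right) = -10$)
$N{\left(c \right)} = 3 + 3 c$ ($N{\left(c \right)} = 7 - \left(4 + c \left(-3\right)\right) = 7 - \left(4 - 3 c\right) = 7 + \left(-4 + 3 c\right) = 3 + 3 c$)
$\left(Y + 12\right) N{\left(\sqrt{2 - 2} \right)} = \left(-10 + 12\right) \left(3 + 3 \sqrt{2 - 2}\right) = 2 \left(3 + 3 \sqrt{0}\right) = 2 \left(3 + 3 \cdot 0\right) = 2 \left(3 + 0\right) = 2 \cdot 3 = 6$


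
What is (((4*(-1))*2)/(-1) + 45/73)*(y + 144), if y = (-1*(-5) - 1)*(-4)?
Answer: 80512/73 ≈ 1102.9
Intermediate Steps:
y = -16 (y = (5 - 1)*(-4) = 4*(-4) = -16)
(((4*(-1))*2)/(-1) + 45/73)*(y + 144) = (((4*(-1))*2)/(-1) + 45/73)*(-16 + 144) = (-4*2*(-1) + 45*(1/73))*128 = (-8*(-1) + 45/73)*128 = (8 + 45/73)*128 = (629/73)*128 = 80512/73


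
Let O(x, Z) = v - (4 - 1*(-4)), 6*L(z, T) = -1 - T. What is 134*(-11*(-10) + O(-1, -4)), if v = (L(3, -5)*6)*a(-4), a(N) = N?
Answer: 11524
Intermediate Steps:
L(z, T) = -⅙ - T/6 (L(z, T) = (-1 - T)/6 = -⅙ - T/6)
v = -16 (v = ((-⅙ - ⅙*(-5))*6)*(-4) = ((-⅙ + ⅚)*6)*(-4) = ((⅔)*6)*(-4) = 4*(-4) = -16)
O(x, Z) = -24 (O(x, Z) = -16 - (4 - 1*(-4)) = -16 - (4 + 4) = -16 - 1*8 = -16 - 8 = -24)
134*(-11*(-10) + O(-1, -4)) = 134*(-11*(-10) - 24) = 134*(110 - 24) = 134*86 = 11524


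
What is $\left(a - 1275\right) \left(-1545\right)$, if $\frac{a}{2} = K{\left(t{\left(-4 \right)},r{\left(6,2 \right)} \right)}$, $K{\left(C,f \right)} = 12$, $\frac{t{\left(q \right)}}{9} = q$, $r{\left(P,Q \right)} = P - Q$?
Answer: $1932795$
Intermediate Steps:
$t{\left(q \right)} = 9 q$
$a = 24$ ($a = 2 \cdot 12 = 24$)
$\left(a - 1275\right) \left(-1545\right) = \left(24 - 1275\right) \left(-1545\right) = \left(-1251\right) \left(-1545\right) = 1932795$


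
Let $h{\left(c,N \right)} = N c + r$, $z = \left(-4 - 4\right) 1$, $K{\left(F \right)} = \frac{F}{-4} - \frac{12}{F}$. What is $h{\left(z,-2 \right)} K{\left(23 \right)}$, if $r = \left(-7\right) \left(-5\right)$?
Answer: $- \frac{29427}{92} \approx -319.86$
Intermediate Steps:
$r = 35$
$K{\left(F \right)} = - \frac{12}{F} - \frac{F}{4}$ ($K{\left(F \right)} = F \left(- \frac{1}{4}\right) - \frac{12}{F} = - \frac{F}{4} - \frac{12}{F} = - \frac{12}{F} - \frac{F}{4}$)
$z = -8$ ($z = \left(-8\right) 1 = -8$)
$h{\left(c,N \right)} = 35 + N c$ ($h{\left(c,N \right)} = N c + 35 = 35 + N c$)
$h{\left(z,-2 \right)} K{\left(23 \right)} = \left(35 - -16\right) \left(- \frac{12}{23} - \frac{23}{4}\right) = \left(35 + 16\right) \left(\left(-12\right) \frac{1}{23} - \frac{23}{4}\right) = 51 \left(- \frac{12}{23} - \frac{23}{4}\right) = 51 \left(- \frac{577}{92}\right) = - \frac{29427}{92}$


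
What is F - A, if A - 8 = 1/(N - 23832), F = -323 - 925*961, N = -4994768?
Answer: -4462820161599/5018600 ≈ -8.8926e+5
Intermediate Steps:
F = -889248 (F = -323 - 888925 = -889248)
A = 40148799/5018600 (A = 8 + 1/(-4994768 - 23832) = 8 + 1/(-5018600) = 8 - 1/5018600 = 40148799/5018600 ≈ 8.0000)
F - A = -889248 - 1*40148799/5018600 = -889248 - 40148799/5018600 = -4462820161599/5018600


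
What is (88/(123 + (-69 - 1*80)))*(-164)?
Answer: 7216/13 ≈ 555.08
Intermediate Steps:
(88/(123 + (-69 - 1*80)))*(-164) = (88/(123 + (-69 - 80)))*(-164) = (88/(123 - 149))*(-164) = (88/(-26))*(-164) = (88*(-1/26))*(-164) = -44/13*(-164) = 7216/13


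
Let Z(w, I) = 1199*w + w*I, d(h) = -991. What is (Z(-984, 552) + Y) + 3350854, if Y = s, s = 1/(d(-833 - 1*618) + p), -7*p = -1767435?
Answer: 2865861879267/1760498 ≈ 1.6279e+6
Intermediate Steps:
p = 1767435/7 (p = -⅐*(-1767435) = 1767435/7 ≈ 2.5249e+5)
Z(w, I) = 1199*w + I*w
s = 7/1760498 (s = 1/(-991 + 1767435/7) = 1/(1760498/7) = 7/1760498 ≈ 3.9762e-6)
Y = 7/1760498 ≈ 3.9762e-6
(Z(-984, 552) + Y) + 3350854 = (-984*(1199 + 552) + 7/1760498) + 3350854 = (-984*1751 + 7/1760498) + 3350854 = (-1722984 + 7/1760498) + 3350854 = -3033309886025/1760498 + 3350854 = 2865861879267/1760498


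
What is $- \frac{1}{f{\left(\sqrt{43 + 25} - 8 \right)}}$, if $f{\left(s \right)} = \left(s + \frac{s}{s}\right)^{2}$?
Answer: $- \frac{117}{361} - \frac{28 \sqrt{17}}{361} \approx -0.6439$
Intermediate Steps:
$f{\left(s \right)} = \left(1 + s\right)^{2}$ ($f{\left(s \right)} = \left(s + 1\right)^{2} = \left(1 + s\right)^{2}$)
$- \frac{1}{f{\left(\sqrt{43 + 25} - 8 \right)}} = - \frac{1}{\left(1 + \left(\sqrt{43 + 25} - 8\right)\right)^{2}} = - \frac{1}{\left(1 - \left(8 - \sqrt{68}\right)\right)^{2}} = - \frac{1}{\left(1 - \left(8 - 2 \sqrt{17}\right)\right)^{2}} = - \frac{1}{\left(-7 + 2 \sqrt{17}\right)^{2}}$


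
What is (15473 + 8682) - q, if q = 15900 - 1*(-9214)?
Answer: -959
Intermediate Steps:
q = 25114 (q = 15900 + 9214 = 25114)
(15473 + 8682) - q = (15473 + 8682) - 1*25114 = 24155 - 25114 = -959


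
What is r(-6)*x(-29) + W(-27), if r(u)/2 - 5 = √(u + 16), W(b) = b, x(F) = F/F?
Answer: -17 + 2*√10 ≈ -10.675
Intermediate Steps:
x(F) = 1
r(u) = 10 + 2*√(16 + u) (r(u) = 10 + 2*√(u + 16) = 10 + 2*√(16 + u))
r(-6)*x(-29) + W(-27) = (10 + 2*√(16 - 6))*1 - 27 = (10 + 2*√10)*1 - 27 = (10 + 2*√10) - 27 = -17 + 2*√10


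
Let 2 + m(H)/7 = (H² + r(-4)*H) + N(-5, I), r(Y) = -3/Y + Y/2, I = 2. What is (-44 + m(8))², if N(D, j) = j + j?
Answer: 121104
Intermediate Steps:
N(D, j) = 2*j
r(Y) = Y/2 - 3/Y (r(Y) = -3/Y + Y*(½) = -3/Y + Y/2 = Y/2 - 3/Y)
m(H) = 14 + 7*H² - 35*H/4 (m(H) = -14 + 7*((H² + ((½)*(-4) - 3/(-4))*H) + 2*2) = -14 + 7*((H² + (-2 - 3*(-¼))*H) + 4) = -14 + 7*((H² + (-2 + ¾)*H) + 4) = -14 + 7*((H² - 5*H/4) + 4) = -14 + 7*(4 + H² - 5*H/4) = -14 + (28 + 7*H² - 35*H/4) = 14 + 7*H² - 35*H/4)
(-44 + m(8))² = (-44 + (14 + 7*8² - 35/4*8))² = (-44 + (14 + 7*64 - 70))² = (-44 + (14 + 448 - 70))² = (-44 + 392)² = 348² = 121104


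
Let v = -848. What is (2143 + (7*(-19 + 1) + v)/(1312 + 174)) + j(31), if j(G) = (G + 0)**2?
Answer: 2305785/743 ≈ 3103.3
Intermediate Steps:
j(G) = G**2
(2143 + (7*(-19 + 1) + v)/(1312 + 174)) + j(31) = (2143 + (7*(-19 + 1) - 848)/(1312 + 174)) + 31**2 = (2143 + (7*(-18) - 848)/1486) + 961 = (2143 + (-126 - 848)*(1/1486)) + 961 = (2143 - 974*1/1486) + 961 = (2143 - 487/743) + 961 = 1591762/743 + 961 = 2305785/743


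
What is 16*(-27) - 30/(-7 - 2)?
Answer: -1286/3 ≈ -428.67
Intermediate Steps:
16*(-27) - 30/(-7 - 2) = -432 - 30/(-9) = -432 - 30*(-⅑) = -432 + 10/3 = -1286/3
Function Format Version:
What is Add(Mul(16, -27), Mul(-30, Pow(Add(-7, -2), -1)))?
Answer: Rational(-1286, 3) ≈ -428.67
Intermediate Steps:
Add(Mul(16, -27), Mul(-30, Pow(Add(-7, -2), -1))) = Add(-432, Mul(-30, Pow(-9, -1))) = Add(-432, Mul(-30, Rational(-1, 9))) = Add(-432, Rational(10, 3)) = Rational(-1286, 3)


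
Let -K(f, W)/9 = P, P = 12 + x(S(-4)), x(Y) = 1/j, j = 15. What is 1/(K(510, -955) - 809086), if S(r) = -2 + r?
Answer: -5/4045973 ≈ -1.2358e-6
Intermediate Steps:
x(Y) = 1/15
P = 181/15 (P = 12 + 1/15 = 181/15 ≈ 12.067)
K(f, W) = -543/5 (K(f, W) = -9*181/15 = -543/5)
1/(K(510, -955) - 809086) = 1/(-543/5 - 809086) = 1/(-4045973/5) = -5/4045973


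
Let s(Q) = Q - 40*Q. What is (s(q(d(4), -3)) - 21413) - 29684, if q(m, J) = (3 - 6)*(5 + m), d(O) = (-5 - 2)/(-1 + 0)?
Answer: -49693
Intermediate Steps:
d(O) = 7 (d(O) = -7/(-1) = -7*(-1) = 7)
q(m, J) = -15 - 3*m (q(m, J) = -3*(5 + m) = -15 - 3*m)
s(Q) = -39*Q
(s(q(d(4), -3)) - 21413) - 29684 = (-39*(-15 - 3*7) - 21413) - 29684 = (-39*(-15 - 21) - 21413) - 29684 = (-39*(-36) - 21413) - 29684 = (1404 - 21413) - 29684 = -20009 - 29684 = -49693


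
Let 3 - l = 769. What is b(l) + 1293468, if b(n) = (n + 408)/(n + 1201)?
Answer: 562658222/435 ≈ 1.2935e+6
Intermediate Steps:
l = -766 (l = 3 - 1*769 = 3 - 769 = -766)
b(n) = (408 + n)/(1201 + n)
b(l) + 1293468 = (408 - 766)/(1201 - 766) + 1293468 = -358/435 + 1293468 = 562658222/435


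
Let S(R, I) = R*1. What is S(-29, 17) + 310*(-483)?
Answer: -149759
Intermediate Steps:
S(R, I) = R
S(-29, 17) + 310*(-483) = -29 + 310*(-483) = -29 - 149730 = -149759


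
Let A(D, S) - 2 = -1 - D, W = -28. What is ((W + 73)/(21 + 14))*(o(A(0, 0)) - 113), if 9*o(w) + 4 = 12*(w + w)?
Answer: -997/7 ≈ -142.43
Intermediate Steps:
A(D, S) = 1 - D (A(D, S) = 2 + (-1 - D) = 1 - D)
o(w) = -4/9 + 8*w/3 (o(w) = -4/9 + (12*(w + w))/9 = -4/9 + (12*(2*w))/9 = -4/9 + (24*w)/9 = -4/9 + 8*w/3)
((W + 73)/(21 + 14))*(o(A(0, 0)) - 113) = ((-28 + 73)/(21 + 14))*((-4/9 + 8*(1 - 1*0)/3) - 113) = (45/35)*((-4/9 + 8*(1 + 0)/3) - 113) = (45*(1/35))*((-4/9 + (8/3)*1) - 113) = 9*((-4/9 + 8/3) - 113)/7 = 9*(20/9 - 113)/7 = (9/7)*(-997/9) = -997/7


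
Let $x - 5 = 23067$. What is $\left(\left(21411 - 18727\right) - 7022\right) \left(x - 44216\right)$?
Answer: $91722672$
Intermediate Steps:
$x = 23072$ ($x = 5 + 23067 = 23072$)
$\left(\left(21411 - 18727\right) - 7022\right) \left(x - 44216\right) = \left(\left(21411 - 18727\right) - 7022\right) \left(23072 - 44216\right) = \left(\left(21411 - 18727\right) - 7022\right) \left(-21144\right) = \left(2684 - 7022\right) \left(-21144\right) = \left(-4338\right) \left(-21144\right) = 91722672$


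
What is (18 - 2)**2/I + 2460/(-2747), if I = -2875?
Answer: -189652/192625 ≈ -0.98457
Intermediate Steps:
(18 - 2)**2/I + 2460/(-2747) = (18 - 2)**2/(-2875) + 2460/(-2747) = 16**2*(-1/2875) + 2460*(-1/2747) = 256*(-1/2875) - 60/67 = -256/2875 - 60/67 = -189652/192625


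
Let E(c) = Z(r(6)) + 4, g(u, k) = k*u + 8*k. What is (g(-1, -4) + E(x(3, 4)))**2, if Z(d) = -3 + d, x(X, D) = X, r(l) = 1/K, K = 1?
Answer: 676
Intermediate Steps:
r(l) = 1 (r(l) = 1/1 = 1)
g(u, k) = 8*k + k*u
E(c) = 2 (E(c) = (-3 + 1) + 4 = -2 + 4 = 2)
(g(-1, -4) + E(x(3, 4)))**2 = (-4*(8 - 1) + 2)**2 = (-4*7 + 2)**2 = (-28 + 2)**2 = (-26)**2 = 676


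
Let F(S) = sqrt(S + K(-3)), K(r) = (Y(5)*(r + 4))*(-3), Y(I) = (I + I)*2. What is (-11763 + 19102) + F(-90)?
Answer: 7339 + 5*I*sqrt(6) ≈ 7339.0 + 12.247*I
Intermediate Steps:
Y(I) = 4*I (Y(I) = (2*I)*2 = 4*I)
K(r) = -240 - 60*r (K(r) = ((4*5)*(r + 4))*(-3) = (20*(4 + r))*(-3) = (80 + 20*r)*(-3) = -240 - 60*r)
F(S) = sqrt(-60 + S) (F(S) = sqrt(S + (-240 - 60*(-3))) = sqrt(S + (-240 + 180)) = sqrt(S - 60) = sqrt(-60 + S))
(-11763 + 19102) + F(-90) = (-11763 + 19102) + sqrt(-60 - 90) = 7339 + sqrt(-150) = 7339 + 5*I*sqrt(6)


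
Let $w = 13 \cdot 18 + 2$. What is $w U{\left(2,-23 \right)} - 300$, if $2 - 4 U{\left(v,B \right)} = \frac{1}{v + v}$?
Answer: $- \frac{787}{4} \approx -196.75$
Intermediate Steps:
$U{\left(v,B \right)} = \frac{1}{2} - \frac{1}{8 v}$ ($U{\left(v,B \right)} = \frac{1}{2} - \frac{1}{4 \left(v + v\right)} = \frac{1}{2} - \frac{1}{4 \cdot 2 v} = \frac{1}{2} - \frac{\frac{1}{2} \frac{1}{v}}{4} = \frac{1}{2} - \frac{1}{8 v}$)
$w = 236$ ($w = 234 + 2 = 236$)
$w U{\left(2,-23 \right)} - 300 = 236 \frac{-1 + 4 \cdot 2}{8 \cdot 2} - 300 = 236 \cdot \frac{1}{8} \cdot \frac{1}{2} \left(-1 + 8\right) - 300 = 236 \cdot \frac{1}{8} \cdot \frac{1}{2} \cdot 7 - 300 = 236 \cdot \frac{7}{16} - 300 = \frac{413}{4} - 300 = - \frac{787}{4}$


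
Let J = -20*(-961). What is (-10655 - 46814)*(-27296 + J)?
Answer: 464119644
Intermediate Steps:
J = 19220
(-10655 - 46814)*(-27296 + J) = (-10655 - 46814)*(-27296 + 19220) = -57469*(-8076) = 464119644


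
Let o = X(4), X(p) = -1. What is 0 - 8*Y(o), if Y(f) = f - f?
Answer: 0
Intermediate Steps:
o = -1
Y(f) = 0
0 - 8*Y(o) = 0 - 8*0 = 0 + 0 = 0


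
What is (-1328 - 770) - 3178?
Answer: -5276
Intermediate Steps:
(-1328 - 770) - 3178 = -2098 - 3178 = -5276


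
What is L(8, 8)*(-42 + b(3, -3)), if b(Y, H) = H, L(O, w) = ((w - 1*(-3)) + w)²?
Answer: -16245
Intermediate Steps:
L(O, w) = (3 + 2*w)² (L(O, w) = ((w + 3) + w)² = ((3 + w) + w)² = (3 + 2*w)²)
L(8, 8)*(-42 + b(3, -3)) = (3 + 2*8)²*(-42 - 3) = (3 + 16)²*(-45) = 19²*(-45) = 361*(-45) = -16245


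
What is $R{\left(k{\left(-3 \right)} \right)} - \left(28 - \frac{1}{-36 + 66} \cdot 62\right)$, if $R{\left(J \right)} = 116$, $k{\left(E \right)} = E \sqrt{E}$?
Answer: $\frac{1351}{15} \approx 90.067$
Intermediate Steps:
$k{\left(E \right)} = E^{\frac{3}{2}}$
$R{\left(k{\left(-3 \right)} \right)} - \left(28 - \frac{1}{-36 + 66} \cdot 62\right) = 116 - \left(28 - \frac{1}{-36 + 66} \cdot 62\right) = 116 - \left(28 - \frac{1}{30} \cdot 62\right) = 116 + \left(\frac{1}{30} \cdot 62 - 28\right) = 116 + \left(\frac{31}{15} - 28\right) = 116 - \frac{389}{15} = \frac{1351}{15}$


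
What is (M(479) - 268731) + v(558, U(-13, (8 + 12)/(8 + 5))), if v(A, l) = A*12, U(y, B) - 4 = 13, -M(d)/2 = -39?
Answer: -261957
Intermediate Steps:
M(d) = 78 (M(d) = -2*(-39) = 78)
U(y, B) = 17 (U(y, B) = 4 + 13 = 17)
v(A, l) = 12*A
(M(479) - 268731) + v(558, U(-13, (8 + 12)/(8 + 5))) = (78 - 268731) + 12*558 = -268653 + 6696 = -261957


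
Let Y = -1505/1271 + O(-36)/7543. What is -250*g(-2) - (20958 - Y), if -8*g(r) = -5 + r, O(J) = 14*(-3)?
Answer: -812144591559/38348612 ≈ -21178.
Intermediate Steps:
O(J) = -42
Y = -11405597/9587153 (Y = -1505/1271 - 42/7543 = -11405597/9587153 ≈ -1.1897)
g(r) = 5/8 - r/8 (g(r) = -(-5 + r)/8 = 5/8 - r/8)
-250*g(-2) - (20958 - Y) = -250*(5/8 - 1/8*(-2)) - (20958 - 1*(-11405597/9587153)) = -250*(5/8 + 1/4) - (20958 + 11405597/9587153) = -250*7/8 - 1*200938958171/9587153 = -875/4 - 200938958171/9587153 = -812144591559/38348612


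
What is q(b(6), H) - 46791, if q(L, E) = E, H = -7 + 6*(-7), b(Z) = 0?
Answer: -46840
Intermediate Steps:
H = -49 (H = -7 - 42 = -49)
q(b(6), H) - 46791 = -49 - 46791 = -46840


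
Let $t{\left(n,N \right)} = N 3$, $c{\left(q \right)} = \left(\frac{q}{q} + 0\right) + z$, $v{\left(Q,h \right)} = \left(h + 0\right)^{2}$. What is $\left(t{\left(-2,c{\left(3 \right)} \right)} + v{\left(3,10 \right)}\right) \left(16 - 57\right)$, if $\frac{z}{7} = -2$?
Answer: $-2501$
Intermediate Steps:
$z = -14$ ($z = 7 \left(-2\right) = -14$)
$v{\left(Q,h \right)} = h^{2}$
$c{\left(q \right)} = -13$ ($c{\left(q \right)} = \left(\frac{q}{q} + 0\right) - 14 = \left(1 + 0\right) - 14 = 1 - 14 = -13$)
$t{\left(n,N \right)} = 3 N$
$\left(t{\left(-2,c{\left(3 \right)} \right)} + v{\left(3,10 \right)}\right) \left(16 - 57\right) = \left(3 \left(-13\right) + 10^{2}\right) \left(16 - 57\right) = \left(-39 + 100\right) \left(16 - 57\right) = 61 \left(-41\right) = -2501$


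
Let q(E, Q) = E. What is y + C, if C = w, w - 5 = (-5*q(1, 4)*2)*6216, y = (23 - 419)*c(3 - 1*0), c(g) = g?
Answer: -63343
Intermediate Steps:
y = -1188 (y = (23 - 419)*(3 - 1*0) = -396*(3 + 0) = -396*3 = -1188)
w = -62155 (w = 5 + (-5*1*2)*6216 = 5 - 5*2*6216 = 5 - 10*6216 = 5 - 62160 = -62155)
C = -62155
y + C = -1188 - 62155 = -63343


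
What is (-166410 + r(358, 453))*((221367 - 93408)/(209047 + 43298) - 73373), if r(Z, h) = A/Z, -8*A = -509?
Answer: 1470715599944043951/120452680 ≈ 1.2210e+10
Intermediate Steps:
A = 509/8 (A = -⅛*(-509) = 509/8 ≈ 63.625)
r(Z, h) = 509/(8*Z)
(-166410 + r(358, 453))*((221367 - 93408)/(209047 + 43298) - 73373) = (-166410 + (509/8)/358)*((221367 - 93408)/(209047 + 43298) - 73373) = (-166410 + (509/8)*(1/358))*(127959/252345 - 73373) = (-166410 + 509/2864)*(127959*(1/252345) - 73373) = -476597731*(42653/84115 - 73373)/2864 = -476597731/2864*(-6171727242/84115) = 1470715599944043951/120452680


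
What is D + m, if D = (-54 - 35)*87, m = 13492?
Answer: 5749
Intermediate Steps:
D = -7743 (D = -89*87 = -7743)
D + m = -7743 + 13492 = 5749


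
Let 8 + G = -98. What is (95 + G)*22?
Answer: -242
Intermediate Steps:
G = -106 (G = -8 - 98 = -106)
(95 + G)*22 = (95 - 106)*22 = -11*22 = -242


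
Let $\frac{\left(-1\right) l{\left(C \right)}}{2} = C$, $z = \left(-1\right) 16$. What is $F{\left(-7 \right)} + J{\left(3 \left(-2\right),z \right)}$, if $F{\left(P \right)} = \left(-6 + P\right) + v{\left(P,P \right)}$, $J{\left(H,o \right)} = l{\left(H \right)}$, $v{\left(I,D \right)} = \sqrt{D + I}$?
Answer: $-1 + i \sqrt{14} \approx -1.0 + 3.7417 i$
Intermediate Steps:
$z = -16$
$l{\left(C \right)} = - 2 C$
$J{\left(H,o \right)} = - 2 H$
$F{\left(P \right)} = -6 + P + \sqrt{2} \sqrt{P}$ ($F{\left(P \right)} = \left(-6 + P\right) + \sqrt{P + P} = \left(-6 + P\right) + \sqrt{2 P} = \left(-6 + P\right) + \sqrt{2} \sqrt{P} = -6 + P + \sqrt{2} \sqrt{P}$)
$F{\left(-7 \right)} + J{\left(3 \left(-2\right),z \right)} = \left(-6 - 7 + \sqrt{2} \sqrt{-7}\right) - 2 \cdot 3 \left(-2\right) = \left(-6 - 7 + \sqrt{2} i \sqrt{7}\right) - -12 = \left(-6 - 7 + i \sqrt{14}\right) + 12 = \left(-13 + i \sqrt{14}\right) + 12 = -1 + i \sqrt{14}$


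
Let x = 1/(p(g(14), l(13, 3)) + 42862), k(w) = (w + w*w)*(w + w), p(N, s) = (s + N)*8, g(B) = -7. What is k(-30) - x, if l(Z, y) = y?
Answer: -2235726001/42830 ≈ -52200.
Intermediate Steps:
p(N, s) = 8*N + 8*s (p(N, s) = (N + s)*8 = 8*N + 8*s)
k(w) = 2*w*(w + w²) (k(w) = (w + w²)*(2*w) = 2*w*(w + w²))
x = 1/42830 (x = 1/((8*(-7) + 8*3) + 42862) = 1/((-56 + 24) + 42862) = 1/(-32 + 42862) = 1/42830 ≈ 2.3348e-5)
k(-30) - x = 2*(-30)²*(1 - 30) - 1*1/42830 = 2*900*(-29) - 1/42830 = -52200 - 1/42830 = -2235726001/42830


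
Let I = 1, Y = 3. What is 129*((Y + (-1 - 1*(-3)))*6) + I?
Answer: 3871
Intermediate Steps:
129*((Y + (-1 - 1*(-3)))*6) + I = 129*((3 + (-1 - 1*(-3)))*6) + 1 = 129*((3 + (-1 + 3))*6) + 1 = 129*((3 + 2)*6) + 1 = 129*(5*6) + 1 = 129*30 + 1 = 3870 + 1 = 3871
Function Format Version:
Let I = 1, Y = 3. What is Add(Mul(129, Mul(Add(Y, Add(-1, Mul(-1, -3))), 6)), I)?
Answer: 3871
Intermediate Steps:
Add(Mul(129, Mul(Add(Y, Add(-1, Mul(-1, -3))), 6)), I) = Add(Mul(129, Mul(Add(3, Add(-1, Mul(-1, -3))), 6)), 1) = Add(Mul(129, Mul(Add(3, Add(-1, 3)), 6)), 1) = Add(Mul(129, Mul(Add(3, 2), 6)), 1) = Add(Mul(129, Mul(5, 6)), 1) = Add(Mul(129, 30), 1) = Add(3870, 1) = 3871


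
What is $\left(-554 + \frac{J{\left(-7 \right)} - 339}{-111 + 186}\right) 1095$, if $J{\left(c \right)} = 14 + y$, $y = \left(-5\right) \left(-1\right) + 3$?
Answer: $- \frac{3056291}{5} \approx -6.1126 \cdot 10^{5}$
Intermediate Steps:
$y = 8$ ($y = 5 + 3 = 8$)
$J{\left(c \right)} = 22$ ($J{\left(c \right)} = 14 + 8 = 22$)
$\left(-554 + \frac{J{\left(-7 \right)} - 339}{-111 + 186}\right) 1095 = \left(-554 + \frac{22 - 339}{-111 + 186}\right) 1095 = \left(-554 - \frac{317}{75}\right) 1095 = \left(- \frac{41867}{75}\right) 1095 = - \frac{3056291}{5}$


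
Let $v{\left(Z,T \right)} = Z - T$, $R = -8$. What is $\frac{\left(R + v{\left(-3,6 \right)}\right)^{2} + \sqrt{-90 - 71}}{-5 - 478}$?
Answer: $- \frac{289}{483} - \frac{i \sqrt{161}}{483} \approx -0.59834 - 0.02627 i$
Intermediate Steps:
$\frac{\left(R + v{\left(-3,6 \right)}\right)^{2} + \sqrt{-90 - 71}}{-5 - 478} = \frac{\left(-8 - 9\right)^{2} + \sqrt{-90 - 71}}{-5 - 478} = \frac{\left(-8 - 9\right)^{2} + \sqrt{-161}}{-483} = \left(\left(-8 - 9\right)^{2} + i \sqrt{161}\right) \left(- \frac{1}{483}\right) = \left(\left(-17\right)^{2} + i \sqrt{161}\right) \left(- \frac{1}{483}\right) = \left(289 + i \sqrt{161}\right) \left(- \frac{1}{483}\right) = - \frac{289}{483} - \frac{i \sqrt{161}}{483}$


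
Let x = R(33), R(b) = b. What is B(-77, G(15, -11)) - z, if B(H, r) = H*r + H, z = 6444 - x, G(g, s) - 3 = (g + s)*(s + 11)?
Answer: -6719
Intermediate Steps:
x = 33
G(g, s) = 3 + (11 + s)*(g + s) (G(g, s) = 3 + (g + s)*(s + 11) = 3 + (g + s)*(11 + s) = 3 + (11 + s)*(g + s))
z = 6411 (z = 6444 - 1*33 = 6444 - 33 = 6411)
B(H, r) = H + H*r
B(-77, G(15, -11)) - z = -77*(1 + (3 + (-11)² + 11*15 + 11*(-11) + 15*(-11))) - 1*6411 = -77*(1 + (3 + 121 + 165 - 121 - 165)) - 6411 = -77*(1 + 3) - 6411 = -77*4 - 6411 = -308 - 6411 = -6719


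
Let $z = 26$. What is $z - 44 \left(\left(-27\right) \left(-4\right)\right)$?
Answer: $-4726$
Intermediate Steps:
$z - 44 \left(\left(-27\right) \left(-4\right)\right) = 26 - 44 \left(\left(-27\right) \left(-4\right)\right) = 26 - 4752 = -4726$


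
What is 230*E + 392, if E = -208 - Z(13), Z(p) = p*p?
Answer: -86318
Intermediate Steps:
Z(p) = p²
E = -377 (E = -208 - 1*13² = -208 - 1*169 = -208 - 169 = -377)
230*E + 392 = 230*(-377) + 392 = -86710 + 392 = -86318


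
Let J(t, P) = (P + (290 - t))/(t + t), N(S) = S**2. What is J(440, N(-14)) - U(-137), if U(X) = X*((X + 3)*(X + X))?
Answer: 2213240503/440 ≈ 5.0301e+6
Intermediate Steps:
U(X) = 2*X**2*(3 + X) (U(X) = X*((3 + X)*(2*X)) = X*(2*X*(3 + X)) = 2*X**2*(3 + X))
J(t, P) = (290 + P - t)/(2*t) (J(t, P) = (290 + P - t)/((2*t)) = (290 + P - t)*(1/(2*t)) = (290 + P - t)/(2*t))
J(440, N(-14)) - U(-137) = (1/2)*(290 + (-14)**2 - 1*440)/440 - 2*(-137)**2*(3 - 137) = (1/2)*(1/440)*(290 + 196 - 440) - 2*18769*(-134) = (1/2)*(1/440)*46 - 1*(-5030092) = 23/440 + 5030092 = 2213240503/440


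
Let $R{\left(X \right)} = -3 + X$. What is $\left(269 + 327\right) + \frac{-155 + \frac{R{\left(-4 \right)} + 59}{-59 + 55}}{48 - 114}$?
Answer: $\frac{6584}{11} \approx 598.54$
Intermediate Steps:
$\left(269 + 327\right) + \frac{-155 + \frac{R{\left(-4 \right)} + 59}{-59 + 55}}{48 - 114} = \left(269 + 327\right) + \frac{-155 + \frac{\left(-3 - 4\right) + 59}{-59 + 55}}{48 - 114} = 596 + \frac{-155 + \frac{-7 + 59}{-4}}{-66} = 596 + \left(-155 + 52 \left(- \frac{1}{4}\right)\right) \left(- \frac{1}{66}\right) = 596 + \left(-155 - 13\right) \left(- \frac{1}{66}\right) = 596 - - \frac{28}{11} = 596 + \frac{28}{11} = \frac{6584}{11}$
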